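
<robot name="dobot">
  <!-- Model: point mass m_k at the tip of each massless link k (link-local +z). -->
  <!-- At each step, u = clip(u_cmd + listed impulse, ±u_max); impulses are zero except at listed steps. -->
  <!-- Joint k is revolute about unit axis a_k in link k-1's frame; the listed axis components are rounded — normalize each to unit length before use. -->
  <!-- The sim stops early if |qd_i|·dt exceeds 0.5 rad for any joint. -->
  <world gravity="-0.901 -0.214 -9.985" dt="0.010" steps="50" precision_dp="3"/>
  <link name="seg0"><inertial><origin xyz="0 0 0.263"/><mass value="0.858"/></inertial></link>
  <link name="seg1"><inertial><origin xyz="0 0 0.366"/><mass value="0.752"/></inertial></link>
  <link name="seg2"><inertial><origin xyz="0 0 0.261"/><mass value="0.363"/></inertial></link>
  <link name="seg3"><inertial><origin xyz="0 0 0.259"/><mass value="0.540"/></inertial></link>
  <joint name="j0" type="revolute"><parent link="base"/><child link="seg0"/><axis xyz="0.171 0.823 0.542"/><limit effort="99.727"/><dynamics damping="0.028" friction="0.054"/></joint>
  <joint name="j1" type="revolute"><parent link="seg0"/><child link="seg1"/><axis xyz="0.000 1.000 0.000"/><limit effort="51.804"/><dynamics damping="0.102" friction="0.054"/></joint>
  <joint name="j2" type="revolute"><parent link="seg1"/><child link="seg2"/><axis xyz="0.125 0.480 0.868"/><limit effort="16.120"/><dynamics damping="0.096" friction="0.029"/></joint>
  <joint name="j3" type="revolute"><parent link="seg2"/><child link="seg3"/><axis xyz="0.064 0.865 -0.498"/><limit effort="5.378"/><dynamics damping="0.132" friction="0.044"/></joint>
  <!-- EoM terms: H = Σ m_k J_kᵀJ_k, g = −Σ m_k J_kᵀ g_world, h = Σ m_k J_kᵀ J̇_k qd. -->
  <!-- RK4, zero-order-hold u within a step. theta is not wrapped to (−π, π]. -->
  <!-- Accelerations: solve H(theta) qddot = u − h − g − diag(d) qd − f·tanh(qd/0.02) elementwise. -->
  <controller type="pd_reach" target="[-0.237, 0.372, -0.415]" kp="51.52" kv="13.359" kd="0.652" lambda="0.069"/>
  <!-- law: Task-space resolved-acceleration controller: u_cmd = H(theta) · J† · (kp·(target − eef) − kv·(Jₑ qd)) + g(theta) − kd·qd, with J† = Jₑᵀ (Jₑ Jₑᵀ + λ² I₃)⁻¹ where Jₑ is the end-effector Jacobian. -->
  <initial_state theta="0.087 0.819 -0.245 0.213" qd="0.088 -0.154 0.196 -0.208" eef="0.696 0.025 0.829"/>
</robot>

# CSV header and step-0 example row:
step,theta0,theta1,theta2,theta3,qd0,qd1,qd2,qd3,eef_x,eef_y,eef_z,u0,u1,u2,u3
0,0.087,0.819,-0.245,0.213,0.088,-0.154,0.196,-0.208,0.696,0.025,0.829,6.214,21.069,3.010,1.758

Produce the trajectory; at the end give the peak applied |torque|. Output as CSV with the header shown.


step,theta0,theta1,theta2,theta3,qd0,qd1,qd2,qd3,eef_x,eef_y,eef_z,u0,u1,u2,u3
1,0.077,0.835,-0.261,0.206,-1.989,3.298,-3.216,-1.239,0.695,0.025,0.828,6.742,17.135,4.668,1.975
2,0.052,0.875,-0.281,0.176,-3.052,4.757,-1.023,-4.543,0.694,0.024,0.823,6.709,15.257,2.585,3.541
3,0.017,0.931,-0.320,0.154,-3.873,6.321,-6.201,-0.250,0.694,0.022,0.815,4.332,11.140,4.900,-0.081
4,-0.023,0.994,-0.338,0.107,-4.028,6.307,1.624,-8.354,0.693,0.019,0.805,5.442,12.299,-0.547,4.848
5,-0.067,1.066,-0.392,0.092,-4.820,7.997,-11.111,4.179,0.693,0.016,0.791,-1.037,4.205,6.294,-4.339
6,-0.112,1.140,-0.404,0.027,-4.101,6.815,6.663,-15.147,0.693,0.011,0.776,5.067,11.442,-4.932,5.378
7,-0.160,1.220,-0.447,-0.013,-5.465,9.069,-12.966,4.871,0.693,0.006,0.758,-6.202,-1.748,6.299,-5.378
8,-0.208,1.303,-0.482,-0.071,-4.239,7.678,4.215,-14.631,0.692,0.001,0.738,1.678,6.682,-4.664,5.378
9,-0.257,1.387,-0.520,-0.122,-5.464,8.949,-10.342,2.523,0.690,-0.004,0.717,-8.993,-5.084,3.569,-5.010
10,-0.307,1.472,-0.568,-0.166,-4.524,8.219,-0.073,-10.282,0.688,-0.009,0.693,-2.950,0.262,-3.117,3.639
11,-0.356,1.557,-0.611,-0.212,-5.305,8.629,-7.768,0.196,0.686,-0.015,0.668,-9.591,-7.074,1.108,-4.054
12,-0.406,1.641,-0.661,-0.248,-4.755,8.317,-2.553,-6.848,0.683,-0.021,0.642,-5.859,-4.525,-2.357,0.742
13,-0.455,1.725,-0.703,-0.293,-5.137,8.393,-5.613,-2.363,0.679,-0.027,0.616,-8.494,-8.012,-0.718,-2.621
14,-0.506,1.808,-0.750,-0.328,-4.953,8.261,-3.954,-4.626,0.674,-0.032,0.588,-6.992,-7.673,-1.890,-1.108
15,-0.556,1.891,-0.793,-0.369,-5.076,8.205,-4.634,-3.456,0.668,-0.038,0.561,-7.308,-8.951,-1.563,-2.024
16,-0.606,1.972,-0.837,-0.405,-5.059,8.112,-4.268,-3.822,0.662,-0.044,0.533,-6.598,-9.254,-1.832,-1.796
17,-0.657,2.053,-0.880,-0.442,-5.104,8.027,-4.282,-3.597,0.654,-0.049,0.505,-6.135,-9.697,-1.820,-1.970
18,-0.708,2.133,-0.922,-0.478,-5.131,7.941,-4.150,-3.574,0.646,-0.054,0.477,-5.492,-9.895,-1.864,-1.974
19,-0.760,2.212,-0.963,-0.514,-5.168,7.859,-4.038,-3.500,0.638,-0.059,0.449,-4.843,-9.989,-1.866,-1.997
20,-0.812,2.290,-1.003,-0.548,-5.206,7.783,-3.901,-3.446,0.628,-0.063,0.421,-4.170,-9.959,-1.861,-1.991
21,-0.864,2.367,-1.041,-0.583,-5.247,7.715,-3.748,-3.399,0.618,-0.066,0.393,-3.498,-9.823,-1.847,-1.971
22,-0.916,2.444,-1.077,-0.617,-5.288,7.657,-3.576,-3.362,0.608,-0.069,0.366,-2.837,-9.591,-1.832,-1.936
23,-0.970,2.520,-1.112,-0.650,-5.328,7.610,-3.383,-3.338,0.598,-0.071,0.340,-2.198,-9.272,-1.820,-1.888
24,-1.023,2.596,-1.145,-0.684,-5.364,7.575,-3.167,-3.329,0.587,-0.073,0.314,-1.587,-8.875,-1.816,-1.830
25,-1.077,2.672,-1.175,-0.717,-5.390,7.551,-2.925,-3.337,0.577,-0.074,0.288,-1.007,-8.409,-1.825,-1.761
26,-1.131,2.747,-1.203,-0.750,-5.401,7.538,-2.655,-3.364,0.567,-0.074,0.263,-0.463,-7.885,-1.851,-1.683
27,-1.185,2.823,-1.228,-0.784,-5.387,7.532,-2.355,-3.412,0.556,-0.074,0.238,0.043,-7.318,-1.897,-1.598
28,-1.238,2.898,-1.250,-0.819,-5.340,7.530,-2.023,-3.480,0.547,-0.073,0.214,0.503,-6.733,-1.967,-1.509
29,-1.291,2.973,-1.269,-0.854,-5.248,7.527,-1.664,-3.566,0.537,-0.072,0.191,0.911,-6.168,-2.060,-1.417
30,-1.343,3.048,-1.283,-0.890,-5.100,7.513,-1.282,-3.664,0.529,-0.069,0.167,1.254,-5.674,-2.174,-1.331
31,-1.393,3.123,-1.294,-0.927,-4.886,7.481,-0.891,-3.763,0.520,-0.066,0.144,1.520,-5.320,-2.302,-1.257
32,-1.441,3.198,-1.301,-0.965,-4.603,7.419,-0.507,-3.850,0.513,-0.063,0.121,1.694,-5.174,-2.433,-1.205
33,-1.485,3.272,-1.305,-1.004,-4.251,7.318,-0.148,-3.908,0.506,-0.058,0.099,1.768,-5.286,-2.554,-1.186
34,-1.525,3.344,-1.305,-1.043,-3.840,7.170,0.158,-3.917,0.499,-0.053,0.076,1.747,-5.660,-2.642,-1.209
35,-1.561,3.415,-1.302,-1.082,-3.377,6.970,0.409,-3.877,0.493,-0.047,0.053,1.650,-6.247,-2.695,-1.271
36,-1.593,3.483,-1.297,-1.120,-2.876,6.718,0.601,-3.784,0.488,-0.040,0.030,1.506,-6.956,-2.714,-1.366
37,-1.619,3.549,-1.290,-1.158,-2.354,6.419,0.731,-3.639,0.482,-0.032,0.008,1.350,-7.681,-2.699,-1.488
38,-1.640,3.611,-1.282,-1.193,-1.828,6.082,0.806,-3.451,0.477,-0.023,-0.015,1.208,-8.331,-2.652,-1.626
39,-1.655,3.670,-1.274,-1.227,-1.313,5.720,0.834,-3.232,0.472,-0.014,-0.038,1.102,-8.848,-2.582,-1.766
40,-1.666,3.726,-1.265,-1.258,-0.820,5.346,0.825,-2.995,0.466,-0.003,-0.060,1.036,-9.206,-2.496,-1.898
41,-1.672,3.777,-1.257,-1.287,-0.356,4.970,0.790,-2.752,0.460,0.008,-0.082,1.007,-9.408,-2.402,-2.014
42,-1.673,3.825,-1.250,-1.313,0.071,4.604,0.738,-2.512,0.454,0.019,-0.103,1.010,-9.469,-2.304,-2.110
43,-1.671,3.870,-1.243,-1.337,0.453,4.258,0.677,-2.281,0.447,0.031,-0.124,1.042,-9.413,-2.210,-2.182
44,-1.664,3.910,-1.236,-1.359,0.798,3.932,0.613,-2.064,0.439,0.044,-0.144,1.077,-9.271,-2.122,-2.232
45,-1.655,3.948,-1.230,-1.378,1.108,3.629,0.550,-1.862,0.430,0.057,-0.164,1.105,-9.068,-2.042,-2.263
46,-1.642,3.983,-1.225,-1.396,1.382,3.350,0.491,-1.675,0.421,0.070,-0.183,1.121,-8.827,-1.973,-2.277
47,-1.627,4.015,-1.220,-1.412,1.621,3.097,0.437,-1.501,0.411,0.083,-0.201,1.121,-8.564,-1.914,-2.278
48,-1.610,4.045,-1.216,-1.426,1.827,2.868,0.390,-1.341,0.401,0.096,-0.218,1.102,-8.292,-1.867,-2.267
49,-1.591,4.073,-1.213,-1.439,2.001,2.665,0.351,-1.193,0.389,0.109,-0.235,1.064,-8.021,-1.830,-2.248
50,-1.570,4.099,-1.209,-1.450,2.145,2.485,0.320,-1.056,0.377,0.122,-0.251,,,,
# max |u| (N·m): 21.069


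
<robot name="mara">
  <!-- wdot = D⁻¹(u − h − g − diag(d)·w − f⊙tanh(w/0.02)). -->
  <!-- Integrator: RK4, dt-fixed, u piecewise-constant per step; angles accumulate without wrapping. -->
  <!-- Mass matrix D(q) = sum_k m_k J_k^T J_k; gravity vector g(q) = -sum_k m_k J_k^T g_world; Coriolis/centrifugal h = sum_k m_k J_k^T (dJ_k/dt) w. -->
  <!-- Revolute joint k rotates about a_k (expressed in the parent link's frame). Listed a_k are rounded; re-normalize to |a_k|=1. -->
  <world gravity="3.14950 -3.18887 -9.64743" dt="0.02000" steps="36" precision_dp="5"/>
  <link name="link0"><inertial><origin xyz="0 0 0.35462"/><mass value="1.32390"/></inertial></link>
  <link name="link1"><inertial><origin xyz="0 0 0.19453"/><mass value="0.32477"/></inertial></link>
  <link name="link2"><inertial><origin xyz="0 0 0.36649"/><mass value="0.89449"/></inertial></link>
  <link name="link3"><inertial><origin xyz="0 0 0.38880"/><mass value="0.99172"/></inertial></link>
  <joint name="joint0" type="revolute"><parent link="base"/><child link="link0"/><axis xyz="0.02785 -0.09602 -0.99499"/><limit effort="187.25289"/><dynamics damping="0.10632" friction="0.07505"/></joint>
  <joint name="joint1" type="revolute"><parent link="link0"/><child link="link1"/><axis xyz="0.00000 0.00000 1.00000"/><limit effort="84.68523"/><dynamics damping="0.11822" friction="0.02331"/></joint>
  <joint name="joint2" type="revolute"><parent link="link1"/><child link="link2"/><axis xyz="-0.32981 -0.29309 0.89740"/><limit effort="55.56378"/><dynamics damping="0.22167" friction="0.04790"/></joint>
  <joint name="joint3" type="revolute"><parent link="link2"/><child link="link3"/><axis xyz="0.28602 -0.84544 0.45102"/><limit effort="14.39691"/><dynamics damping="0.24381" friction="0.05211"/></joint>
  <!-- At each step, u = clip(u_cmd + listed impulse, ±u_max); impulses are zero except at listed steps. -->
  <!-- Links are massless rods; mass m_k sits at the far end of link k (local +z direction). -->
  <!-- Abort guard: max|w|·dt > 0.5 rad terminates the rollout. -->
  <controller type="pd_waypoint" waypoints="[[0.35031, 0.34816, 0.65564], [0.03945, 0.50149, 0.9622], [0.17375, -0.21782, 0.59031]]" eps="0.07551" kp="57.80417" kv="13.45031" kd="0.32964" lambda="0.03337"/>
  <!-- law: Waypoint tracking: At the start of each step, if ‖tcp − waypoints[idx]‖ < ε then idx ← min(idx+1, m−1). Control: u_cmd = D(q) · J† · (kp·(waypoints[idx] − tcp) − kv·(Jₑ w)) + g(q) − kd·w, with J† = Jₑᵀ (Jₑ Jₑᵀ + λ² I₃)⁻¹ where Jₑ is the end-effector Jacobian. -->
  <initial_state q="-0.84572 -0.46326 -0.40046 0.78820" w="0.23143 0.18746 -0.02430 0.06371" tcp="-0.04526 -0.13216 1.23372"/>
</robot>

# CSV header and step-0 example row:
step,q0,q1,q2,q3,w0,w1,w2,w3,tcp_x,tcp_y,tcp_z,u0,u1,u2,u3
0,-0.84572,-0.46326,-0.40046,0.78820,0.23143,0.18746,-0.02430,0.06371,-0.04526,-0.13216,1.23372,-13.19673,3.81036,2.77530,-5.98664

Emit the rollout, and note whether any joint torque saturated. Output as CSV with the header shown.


step,q0,q1,q2,q3,w0,w1,w2,w3,tcp_x,tcp_y,tcp_z,u0,u1,u2,u3
1,-0.93852,-0.53016,-0.39983,0.81417,-9.02752,-6.30834,0.07043,2.35064,-0.04169,-0.12942,1.22996,-7.11878,4.66426,2.25471,-5.37348
2,-1.10867,-0.62097,-0.38035,0.85204,-8.23957,-3.12334,1.73592,1.54290,-0.02889,-0.12596,1.22425,-5.17854,1.88195,1.22586,-4.11887
3,-1.28929,-0.68659,-0.35259,0.88582,-9.73056,-3.34256,1.03435,1.82535,-0.00834,-0.12386,1.21871,-3.07138,1.05861,0.60163,-3.82962
4,-1.47837,-0.74071,-0.33966,0.92098,-9.13246,-2.03961,0.30480,1.70627,0.01764,-0.12094,1.21243,-2.34912,0.13640,0.22204,-3.54912
5,-1.65604,-0.77270,-0.34300,0.95613,-8.55880,-1.10162,-0.55914,1.80127,0.04745,-0.11651,1.20549,-2.05638,-0.23416,0.05959,-3.42803
6,-1.82015,-0.78584,-0.36172,0.99375,-7.80287,-0.18492,-1.25193,1.95615,0.07948,-0.10966,1.19728,-2.04349,-0.38840,-0.03262,-3.33399
7,-1.96960,-0.78234,-0.39272,1.03526,-7.11407,0.54212,-1.79983,2.18909,0.11249,-0.09992,1.18740,-2.08375,-0.38387,-0.09520,-3.26480
8,-2.10484,-0.76482,-0.43283,1.08154,-6.39152,1.21090,-2.16994,2.43084,0.14544,-0.08710,1.17554,-2.12311,-0.37133,-0.17207,-3.20295
9,-2.22586,-0.73492,-0.47907,1.13268,-5.70524,1.77025,-2.41940,2.67529,0.17747,-0.07123,1.16157,-2.10529,-0.37409,-0.24715,-3.16207
10,-2.33336,-0.69474,-0.52914,1.18847,-5.05050,2.23008,-2.55872,2.89620,0.20778,-0.05252,1.14549,-2.03045,-0.41200,-0.30782,-3.14329
11,-2.42813,-0.64641,-0.58083,1.24827,-4.44369,2.57654,-2.58705,3.07711,0.23569,-0.03137,1.12742,-1.90597,-0.47787,-0.34507,-3.14886
12,-2.51129,-0.59236,-0.63183,1.31115,-3.90052,2.79361,-2.49592,3.20625,0.26065,-0.00829,1.10762,-1.74069,-0.55689,-0.36246,-3.17901
13,-2.58423,-0.53529,-0.67976,1.37601,-3.43034,2.87171,-2.28446,3.27746,0.28232,0.01613,1.08639,-1.54088,-0.63607,-0.37304,-3.23220
14,-2.64841,-0.47792,-0.72236,1.44168,-3.02901,2.81918,-1.96838,3.29007,0.30058,0.04128,1.06413,-1.31260,-0.71048,-0.39236,-3.30521
15,-2.70506,-0.42262,-0.75789,1.50705,-2.67957,2.66476,-1.58048,3.24871,0.31547,0.06660,1.04120,-1.06536,-0.78241,-0.43070,-3.39356
16,-2.75504,-0.37105,-0.78532,1.57113,-2.35990,2.44931,-1.16257,3.16238,0.32722,0.09161,1.01796,-0.81370,-0.85531,-0.48881,-3.49170
17,-2.79877,-0.32405,-0.80446,1.63313,-2.05248,2.21180,-0.75390,3.04242,0.33611,0.11594,0.99475,-0.57527,-0.92783,-0.55847,-3.59308
18,-2.83645,-0.28181,-0.81579,1.69250,-1.74974,1.97900,-0.38256,2.90018,0.34247,0.13928,0.97186,-0.36699,-0.99232,-0.62666,-3.69035
19,-2.86816,-0.24410,-0.82020,1.74890,-1.45289,1.76385,-0.06312,2.74527,0.34665,0.16137,0.94953,-0.20167,-1.03800,-0.68059,-3.77604
20,-2.89405,-0.21024,-0.81931,1.80223,-1.16235,1.60455,0.13551,2.59373,0.34894,0.18201,0.92797,-0.08258,-1.06885,-0.68612,-3.84620
21,-2.91447,-0.17960,-0.81483,1.85251,-0.90269,1.43884,0.30853,2.43858,0.34966,0.20106,0.90737,-0.01878,-1.04986,-0.66824,-3.89101
22,-2.92991,-0.15220,-0.80711,1.89967,-0.66225,1.28301,0.45930,2.28157,0.34912,0.21841,0.88785,-0.00762,-0.99368,-0.63151,-3.90784
23,-2.94077,-0.12780,-0.79666,1.94373,-0.44246,1.14206,0.58044,2.12752,0.34764,0.23401,0.86951,-0.04099,-0.90768,-0.57350,-3.89743
24,-2.94750,-0.10611,-0.78407,1.98476,-0.24514,1.01532,0.67305,1.97912,0.34550,0.24791,0.85241,-0.11072,-0.79739,-0.49556,-3.86140
25,-2.95052,-0.08684,-0.76987,2.02291,-0.07012,0.90214,0.74093,1.83771,0.34292,0.26015,0.83655,-0.20893,-0.66893,-0.40125,-3.80223
26,-2.95079,-0.07032,-0.75448,2.05837,-0.00354,0.69858,0.79855,1.71428,0.34008,0.27082,0.82192,-0.28706,-0.49338,-0.28149,-3.72636
27,-2.94959,-0.05725,-0.73823,2.09139,0.09591,0.58095,0.82306,1.59002,0.33705,0.28000,0.80849,-0.38515,-0.35117,-0.16612,-3.63082
28,-2.94656,-0.04639,-0.72161,2.12199,0.20142,0.50236,0.83415,1.47020,0.33401,0.28787,0.79624,-0.50060,-0.21805,-0.05276,-3.52210
29,-2.94150,-0.03694,-0.70483,2.15027,0.29985,0.44103,0.83863,1.35754,0.33109,0.29459,0.78507,-0.62735,-0.08616,0.05931,-3.40480
30,-2.93465,-0.02870,-0.68801,2.17639,0.38161,0.38373,0.83799,1.25344,0.32836,0.30027,0.77494,-0.75641,0.04591,0.17014,-3.28245
31,-2.92628,-0.02151,-0.67126,2.20050,0.45237,0.33664,0.83132,1.15696,0.32587,0.30502,0.76575,-0.88510,0.17231,0.27721,-3.15743
32,-2.91664,-0.01521,-0.65470,2.22276,0.51032,0.29544,0.82006,1.06808,0.32365,0.30895,0.75744,-1.00938,0.29245,0.37945,-3.03214
33,-2.90595,-0.00968,-0.63841,2.24332,0.55798,0.26157,0.80454,0.98612,0.32168,0.31217,0.74993,-1.12758,0.40405,0.47547,-2.90841
34,-2.89442,-0.00477,-0.62246,2.26231,0.59537,0.23307,0.78565,0.91075,0.31999,0.31477,0.74314,-1.23792,0.50684,0.56463,-2.78785
35,-2.88223,-0.00039,-0.60692,2.27985,0.62400,0.21008,0.76373,0.84143,0.31854,0.31684,0.73701,-1.33974,0.60012,0.64641,-2.67162
36,-2.86955,0.00358,-0.59185,2.29606,0.64433,0.19143,0.73927,0.77776,0.31732,0.31846,0.73148,,,,
# any joint saturated: no


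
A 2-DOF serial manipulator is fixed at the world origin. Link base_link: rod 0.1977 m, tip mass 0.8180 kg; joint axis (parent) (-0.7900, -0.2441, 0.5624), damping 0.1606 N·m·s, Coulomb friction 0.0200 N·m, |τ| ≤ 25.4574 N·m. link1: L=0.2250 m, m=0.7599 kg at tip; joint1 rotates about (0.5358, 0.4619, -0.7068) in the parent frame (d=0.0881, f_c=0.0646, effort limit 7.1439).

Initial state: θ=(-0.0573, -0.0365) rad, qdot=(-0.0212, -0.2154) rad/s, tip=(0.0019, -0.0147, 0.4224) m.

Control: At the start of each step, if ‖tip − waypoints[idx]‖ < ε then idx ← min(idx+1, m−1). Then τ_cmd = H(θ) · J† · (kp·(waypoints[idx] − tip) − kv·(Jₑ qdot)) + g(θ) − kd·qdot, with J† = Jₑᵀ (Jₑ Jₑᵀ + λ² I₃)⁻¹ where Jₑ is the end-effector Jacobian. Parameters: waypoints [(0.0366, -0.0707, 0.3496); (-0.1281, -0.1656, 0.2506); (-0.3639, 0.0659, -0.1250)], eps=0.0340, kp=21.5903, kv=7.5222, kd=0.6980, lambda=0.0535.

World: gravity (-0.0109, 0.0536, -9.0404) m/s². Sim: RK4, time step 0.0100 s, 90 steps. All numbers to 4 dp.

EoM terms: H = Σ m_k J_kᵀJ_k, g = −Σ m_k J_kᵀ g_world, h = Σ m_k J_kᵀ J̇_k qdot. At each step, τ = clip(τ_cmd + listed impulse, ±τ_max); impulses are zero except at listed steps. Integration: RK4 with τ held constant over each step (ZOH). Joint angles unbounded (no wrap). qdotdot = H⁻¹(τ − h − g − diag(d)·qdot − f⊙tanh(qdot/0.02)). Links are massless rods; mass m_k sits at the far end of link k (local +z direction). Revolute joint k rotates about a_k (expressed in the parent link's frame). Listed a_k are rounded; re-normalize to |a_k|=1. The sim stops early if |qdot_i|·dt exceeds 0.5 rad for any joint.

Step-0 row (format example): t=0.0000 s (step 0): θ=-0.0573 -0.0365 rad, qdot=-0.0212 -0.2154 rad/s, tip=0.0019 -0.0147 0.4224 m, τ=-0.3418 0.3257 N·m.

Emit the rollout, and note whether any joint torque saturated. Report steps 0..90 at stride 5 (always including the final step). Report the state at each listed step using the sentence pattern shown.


t=0.0500 s (step 5): θ=-0.0591 -0.0359 rad, qdot=-0.1008 0.0329 rad/s, tip=0.0021 -0.0154 0.4224 m, τ=-0.1329 0.0928 N·m.
t=0.1000 s (step 10): θ=-0.0664 -0.0348 rad, qdot=-0.1730 0.0260 rad/s, tip=0.0029 -0.0180 0.4223 m, τ=0.0137 0.0659 N·m.
t=0.1500 s (step 15): θ=-0.0757 -0.0334 rad, qdot=-0.1970 0.0315 rad/s, tip=0.0039 -0.0213 0.4221 m, τ=0.1022 0.0387 N·m.
t=0.2000 s (step 20): θ=-0.0857 -0.0317 rad, qdot=-0.2014 0.0330 rad/s, tip=0.0050 -0.0249 0.4219 m, τ=0.1630 0.0191 N·m.
t=0.2500 s (step 25): θ=-0.0957 -0.0301 rad, qdot=-0.1966 0.0323 rad/s, tip=0.0060 -0.0284 0.4217 m, τ=0.2089 0.0041 N·m.
t=0.3000 s (step 30): θ=-0.1053 -0.0285 rad, qdot=-0.1875 0.0305 rad/s, tip=0.0070 -0.0319 0.4214 m, τ=0.2460 -0.0083 N·m.
t=0.3500 s (step 35): θ=-0.1144 -0.0271 rad, qdot=-0.1767 0.0285 rad/s, tip=0.0079 -0.0351 0.4211 m, τ=0.2777 -0.0191 N·m.
t=0.4000 s (step 40): θ=-0.1230 -0.0257 rad, qdot=-0.1655 0.0265 rad/s, tip=0.0088 -0.0382 0.4209 m, τ=0.3058 -0.0289 N·m.
t=0.4500 s (step 45): θ=-0.1310 -0.0244 rad, qdot=-0.1545 0.0247 rad/s, tip=0.0095 -0.0410 0.4206 m, τ=0.3311 -0.0380 N·m.
t=0.5000 s (step 50): θ=-0.1384 -0.0232 rad, qdot=-0.1439 0.0230 rad/s, tip=0.0102 -0.0437 0.4203 m, τ=0.3543 -0.0464 N·m.
t=0.5500 s (step 55): θ=-0.1454 -0.0221 rad, qdot=-0.1338 0.0216 rad/s, tip=0.0109 -0.0462 0.4200 m, τ=0.3757 -0.0544 N·m.
t=0.6000 s (step 60): θ=-0.1518 -0.0211 rad, qdot=-0.1244 0.0203 rad/s, tip=0.0115 -0.0485 0.4197 m, τ=0.3954 -0.0618 N·m.
t=0.6500 s (step 65): θ=-0.1578 -0.0201 rad, qdot=-0.1157 0.0192 rad/s, tip=0.0120 -0.0506 0.4195 m, τ=0.4138 -0.0688 N·m.
t=0.7000 s (step 70): θ=-0.1634 -0.0192 rad, qdot=-0.1074 0.0184 rad/s, tip=0.0125 -0.0526 0.4192 m, τ=0.4308 -0.0754 N·m.
t=0.7500 s (step 75): θ=-0.1686 -0.0183 rad, qdot=-0.0996 0.0181 rad/s, tip=0.0130 -0.0545 0.4190 m, τ=0.4465 -0.0820 N·m.
t=0.8000 s (step 80): θ=-0.1734 -0.0175 rad, qdot=-0.0875 0.0330 rad/s, tip=0.0134 -0.0562 0.4187 m, τ=0.4585 -0.0994 N·m.
t=0.8500 s (step 85): θ=-0.1779 -0.0166 rad, qdot=-0.0816 0.0331 rad/s, tip=0.0138 -0.0579 0.4185 m, τ=0.4736 -0.1057 N·m.
t=0.9000 s (step 90): θ=-0.1821 -0.0158 rad, qdot=-0.0756 0.0332 rad/s, tip=0.0141 -0.0594 0.4183 m.
any joint saturated: no


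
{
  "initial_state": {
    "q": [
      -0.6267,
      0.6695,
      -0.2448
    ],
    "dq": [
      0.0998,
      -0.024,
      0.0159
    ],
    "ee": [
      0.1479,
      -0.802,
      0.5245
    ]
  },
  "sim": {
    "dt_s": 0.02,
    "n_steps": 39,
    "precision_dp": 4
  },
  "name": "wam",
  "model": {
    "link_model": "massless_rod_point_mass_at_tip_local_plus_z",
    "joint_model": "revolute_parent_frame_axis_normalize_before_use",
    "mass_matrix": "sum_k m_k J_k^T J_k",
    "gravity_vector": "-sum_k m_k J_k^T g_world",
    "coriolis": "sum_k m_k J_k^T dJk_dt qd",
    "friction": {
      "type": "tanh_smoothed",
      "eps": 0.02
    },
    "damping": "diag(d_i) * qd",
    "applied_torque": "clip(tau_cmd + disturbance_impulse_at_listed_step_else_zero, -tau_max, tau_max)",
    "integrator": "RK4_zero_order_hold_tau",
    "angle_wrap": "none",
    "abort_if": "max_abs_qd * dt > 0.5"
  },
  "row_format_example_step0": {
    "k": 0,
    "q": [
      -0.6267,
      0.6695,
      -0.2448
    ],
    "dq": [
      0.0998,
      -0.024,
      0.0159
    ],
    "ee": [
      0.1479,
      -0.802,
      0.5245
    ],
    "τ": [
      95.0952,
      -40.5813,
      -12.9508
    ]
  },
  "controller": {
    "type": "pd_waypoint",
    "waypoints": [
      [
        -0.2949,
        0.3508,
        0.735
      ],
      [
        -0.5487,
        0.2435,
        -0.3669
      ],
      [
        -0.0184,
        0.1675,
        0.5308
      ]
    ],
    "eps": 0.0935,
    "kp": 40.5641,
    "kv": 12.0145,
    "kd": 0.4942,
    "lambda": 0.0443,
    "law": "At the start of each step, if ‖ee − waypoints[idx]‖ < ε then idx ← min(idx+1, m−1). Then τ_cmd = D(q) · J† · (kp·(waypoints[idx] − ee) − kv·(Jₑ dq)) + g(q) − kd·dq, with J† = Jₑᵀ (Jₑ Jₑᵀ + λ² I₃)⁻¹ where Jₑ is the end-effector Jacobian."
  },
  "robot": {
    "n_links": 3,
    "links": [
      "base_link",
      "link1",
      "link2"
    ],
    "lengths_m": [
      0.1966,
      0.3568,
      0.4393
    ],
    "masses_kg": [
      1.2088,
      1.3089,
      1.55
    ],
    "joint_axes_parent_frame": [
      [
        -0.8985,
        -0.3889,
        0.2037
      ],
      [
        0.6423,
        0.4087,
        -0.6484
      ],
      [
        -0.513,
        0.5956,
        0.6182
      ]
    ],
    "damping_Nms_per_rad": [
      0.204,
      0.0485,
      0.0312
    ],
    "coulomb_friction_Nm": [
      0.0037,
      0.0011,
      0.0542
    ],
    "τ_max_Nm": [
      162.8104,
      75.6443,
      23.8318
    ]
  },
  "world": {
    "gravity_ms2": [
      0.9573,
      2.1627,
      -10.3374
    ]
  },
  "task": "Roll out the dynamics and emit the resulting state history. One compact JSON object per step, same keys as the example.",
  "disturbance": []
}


{"k":1,"q":[-0.5825,0.7283,-0.2301],"dq":[4.1663,5.6049,1.4969],"ee":[0.1446,-0.7954,0.5302],"\u03c4":[77.5046,-35.4164,-11.1102]}
{"k":2,"q":[-0.4828,0.8555,-0.1925],"dq":[5.7239,6.9362,2.2778],"ee":[0.1354,-0.7791,0.5438],"\u03c4":[63.0087,-28.0018,-9.3482]}
{"k":3,"q":[-0.3581,0.9995,-0.1387],"dq":[6.709,7.3717,3.0995],"ee":[0.1217,-0.7545,0.5643],"\u03c4":[49.9917,-21.3346,-7.6783]}
{"k":4,"q":[-0.2173,1.1471,-0.0691],"dq":[7.3611,7.3497,3.8282],"ee":[0.1045,-0.7225,0.5891],"\u03c4":[37.6087,-15.6843,-6.0486]}
{"k":5,"q":[-0.0668,1.2903,0.012],"dq":[7.7001,6.9641,4.2608],"ee":[0.0844,-0.6835,0.6161],"\u03c4":[25.9658,-11.0592,-4.4729]}
{"k":6,"q":[0.0876,1.4228,0.0979],"dq":[7.7571,6.3199,4.3167],"ee":[0.0621,-0.6386,0.6436],"\u03c4":[15.6574,-7.4023,-3.026]}
{"k":7,"q":[0.2408,1.541,0.1817],"dq":[7.5942,5.5345,4.055],"ee":[0.0381,-0.5889,0.6704],"\u03c4":[7.0869,-4.5583,-1.7913]}
{"k":8,"q":[0.3893,1.643,0.2581],"dq":[7.278,4.7016,3.5957],"ee":[0.0133,-0.5359,0.6955],"\u03c4":[0.266,-2.3227,-0.8152]}
{"k":9,"q":[0.5305,1.7285,0.3244],"dq":[6.8605,3.8814,3.0504],"ee":[-0.012,-0.4808,0.7184],"\u03c4":[-5.0326,-0.5116,-0.0997]}
{"k":10,"q":[0.6627,1.7982,0.3797],"dq":[6.3785,3.1088,2.4971],"ee":[-0.0371,-0.4249,0.7385],"\u03c4":[-9.1009,1.0085,0.3827]}
{"k":11,"q":[0.785,1.853,0.4242],"dq":[5.8584,2.4034,1.9816],"ee":[-0.0615,-0.369,0.7556],"\u03c4":[-12.206,2.3218,0.6723]}
{"k":12,"q":[0.8966,1.8946,0.4591],"dq":[5.3206,1.7755,1.5266],"ee":[-0.085,-0.314,0.7696],"\u03c4":[-14.5637,3.4758,0.8109]}
{"k":13,"q":[0.9976,1.9245,0.4856],"dq":[4.7824,1.2293,1.1399],"ee":[-0.1072,-0.2605,0.7806],"\u03c4":[-16.3401,4.4948,0.8367]}
{"k":14,"q":[1.0879,1.9443,0.5051],"dq":[4.2581,0.7647,0.8208],"ee":[-0.1279,-0.2092,0.7887],"\u03c4":[-17.6609,5.3899,0.7819]}
{"k":15,"q":[1.168,1.9556,0.5188],"dq":[3.7591,0.3785,0.5639],"ee":[-0.147,-0.1603,0.7942],"\u03c4":[-18.6215,6.1658,0.673]}
{"k":16,"q":[1.2384,1.9599,0.5279],"dq":[3.2937,0.0648,0.3616],"ee":[-0.1645,-0.1142,0.7973],"\u03c4":[-19.2957,6.8253,0.5305]}
{"k":17,"q":[1.2999,1.9586,0.5335],"dq":[2.8674,-0.1832,0.206],"ee":[-0.1804,-0.071,0.7986],"\u03c4":[-19.7412,7.3715,0.3699]}
{"k":18,"q":[1.3533,1.953,0.5363],"dq":[2.4825,-0.3739,0.0889],"ee":[-0.1946,-0.0308,0.7982],"\u03c4":[-20.0044,7.8101,0.203]}
{"k":19,"q":[1.3995,1.944,0.5372],"dq":[2.1401,-0.5142,0.005],"ee":[-0.2073,0.0063,0.7966],"\u03c4":[-20.123,8.1484,0.0349]}
{"k":20,"q":[1.4393,1.9327,0.5368],"dq":[1.8443,-0.605,-0.0368],"ee":[-0.2186,0.0404,0.7941],"\u03c4":[-20.1293,8.3935,-0.1536]}
{"k":21,"q":[1.4735,1.92,0.5358],"dq":[1.5851,-0.6633,-0.0623],"ee":[-0.2284,0.0717,0.7908],"\u03c4":[-20.0469,8.5611,-0.3306]}
{"k":22,"q":[1.5029,1.9064,0.5343],"dq":[1.3581,-0.6971,-0.0795],"ee":[-0.2369,0.1002,0.787],"\u03c4":[-19.8965,8.6613,-0.4873]}
{"k":23,"q":[1.528,1.8923,0.5326],"dq":[1.1606,-0.7111,-0.0902],"ee":[-0.2444,0.1261,0.7829],"\u03c4":[-19.6961,8.7039,-0.6243]}
{"k":24,"q":[1.5495,1.8781,0.5307],"dq":[0.9897,-0.7095,-0.0958],"ee":[-0.2508,0.1496,0.7787],"\u03c4":[-19.4607,8.6984,-0.743]}
{"k":25,"q":[1.5678,1.864,0.5288],"dq":[0.8423,-0.696,-0.0977],"ee":[-0.2563,0.1709,0.7746],"\u03c4":[-19.2026,8.6541,-0.8447]}
{"k":26,"q":[1.5834,1.8503,0.5268],"dq":[0.7157,-0.6736,-0.097],"ee":[-0.2611,0.19,0.7704],"\u03c4":[-18.9317,8.5798,-0.9308]}
{"k":27,"q":[1.5966,1.8371,0.5249],"dq":[0.6071,-0.6449,-0.0947],"ee":[-0.2652,0.2073,0.7665],"\u03c4":[-18.656,8.483,-1.0029]}
{"k":28,"q":[1.6078,1.8245,0.523],"dq":[0.514,-0.6122,-0.0915],"ee":[-0.2687,0.2227,0.7628],"\u03c4":[-18.3817,8.3703,-1.0625]}
{"k":29,"q":[1.6172,1.8126,0.5212],"dq":[0.4343,-0.5769,-0.0878],"ee":[-0.2717,0.2366,0.7592],"\u03c4":[-18.1135,8.2473,-1.1111]}
{"k":30,"q":[1.6252,1.8014,0.5195],"dq":[0.3662,-0.5406,-0.084],"ee":[-0.2743,0.249,0.756],"\u03c4":[-17.8549,8.1185,-1.1503]}
{"k":31,"q":[1.632,1.791,0.5178],"dq":[0.3078,-0.5041,-0.0804],"ee":[-0.2765,0.2602,0.753],"\u03c4":[-17.6085,7.9877,-1.1812]}
{"k":32,"q":[1.6376,1.7813,0.5163],"dq":[0.2579,-0.4683,-0.0771],"ee":[-0.2783,0.2701,0.7503],"\u03c4":[32.4358,10.9571,-7.0289]}
{"k":33,"q":[1.6727,1.8058,0.5458],"dq":[3.2231,2.8664,2.9846],"ee":[-0.2823,0.2783,0.7397],"\u03c4":[19.662,8.366,-6.7981]}
{"k":34,"q":[1.7553,1.8815,0.6205],"dq":[5.0079,4.6476,4.4265],"ee":[-0.291,0.2849,0.7158],"\u03c4":[9.0006,7.6871,-5.7286]}
{"k":35,"q":[1.866,1.9828,0.7144],"dq":[6.0529,5.4472,4.9168],"ee":[-0.3042,0.2907,0.6829],"\u03c4":[0.6405,7.7986,-4.5602]}
{"k":36,"q":[1.9931,2.0942,0.8125],"dq":[6.6604,5.6715,4.8675],"ee":[-0.3211,0.2963,0.6439],"\u03c4":[-5.5685,8.2236,-3.5843]}
{"k":37,"q":[2.1297,2.2067,0.9066],"dq":[7.008,5.5606,4.5236],"ee":[-0.3407,0.3017,0.6009],"\u03c4":[-9.9579,8.8099,-2.8841]}
{"k":38,"q":[2.2717,2.3149,0.9923],"dq":[7.1914,5.2493,4.0315],"ee":[-0.3619,0.3068,0.5555],"\u03c4":[-12.8997,9.5216,-2.4554]}
{"k":39,"q":[2.4162,2.4157,1.0675],"dq":[7.2576,4.8162,3.4813],"ee":[-0.3838,0.3116,0.5086]}


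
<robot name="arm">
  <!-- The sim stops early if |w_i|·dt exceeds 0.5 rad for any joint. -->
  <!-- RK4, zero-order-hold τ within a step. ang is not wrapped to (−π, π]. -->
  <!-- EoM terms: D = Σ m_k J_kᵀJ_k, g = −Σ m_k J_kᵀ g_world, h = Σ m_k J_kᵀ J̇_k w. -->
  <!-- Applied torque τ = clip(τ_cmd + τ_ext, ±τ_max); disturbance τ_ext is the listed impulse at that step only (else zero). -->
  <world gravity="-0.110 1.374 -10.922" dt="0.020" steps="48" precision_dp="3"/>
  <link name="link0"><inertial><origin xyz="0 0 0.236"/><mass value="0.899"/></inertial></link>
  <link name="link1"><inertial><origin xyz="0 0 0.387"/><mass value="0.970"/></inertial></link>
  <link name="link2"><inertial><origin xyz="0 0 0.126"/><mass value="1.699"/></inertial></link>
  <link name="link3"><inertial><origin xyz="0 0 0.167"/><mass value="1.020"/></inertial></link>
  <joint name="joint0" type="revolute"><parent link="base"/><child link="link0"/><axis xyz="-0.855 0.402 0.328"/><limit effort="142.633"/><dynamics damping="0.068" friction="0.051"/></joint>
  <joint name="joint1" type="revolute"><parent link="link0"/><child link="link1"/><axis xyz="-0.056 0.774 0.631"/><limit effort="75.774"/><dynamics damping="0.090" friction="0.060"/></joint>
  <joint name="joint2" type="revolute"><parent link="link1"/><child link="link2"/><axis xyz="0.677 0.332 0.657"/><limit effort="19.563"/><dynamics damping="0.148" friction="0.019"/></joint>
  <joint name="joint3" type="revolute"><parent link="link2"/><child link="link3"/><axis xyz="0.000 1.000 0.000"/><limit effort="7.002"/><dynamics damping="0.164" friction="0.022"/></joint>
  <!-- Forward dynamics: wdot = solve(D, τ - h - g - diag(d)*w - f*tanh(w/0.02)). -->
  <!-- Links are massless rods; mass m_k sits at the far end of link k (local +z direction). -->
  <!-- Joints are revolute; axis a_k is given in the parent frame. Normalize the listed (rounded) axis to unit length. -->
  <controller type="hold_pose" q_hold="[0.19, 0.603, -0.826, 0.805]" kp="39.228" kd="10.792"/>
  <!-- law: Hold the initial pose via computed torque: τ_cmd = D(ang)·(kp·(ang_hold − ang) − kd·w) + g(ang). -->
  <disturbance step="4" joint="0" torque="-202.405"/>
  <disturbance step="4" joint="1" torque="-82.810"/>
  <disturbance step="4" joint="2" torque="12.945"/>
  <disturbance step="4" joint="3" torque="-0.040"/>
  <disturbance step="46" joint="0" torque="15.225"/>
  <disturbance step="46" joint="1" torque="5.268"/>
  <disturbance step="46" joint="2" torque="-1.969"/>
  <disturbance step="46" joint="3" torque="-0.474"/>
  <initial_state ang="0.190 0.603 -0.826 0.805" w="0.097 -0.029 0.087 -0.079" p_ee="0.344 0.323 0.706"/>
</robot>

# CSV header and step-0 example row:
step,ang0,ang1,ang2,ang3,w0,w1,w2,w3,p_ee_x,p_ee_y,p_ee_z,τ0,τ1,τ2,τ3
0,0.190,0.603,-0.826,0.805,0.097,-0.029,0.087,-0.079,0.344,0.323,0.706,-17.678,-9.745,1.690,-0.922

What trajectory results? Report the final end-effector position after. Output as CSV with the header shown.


step,ang0,ang1,ang2,ang3,w0,w1,w2,w3,p_ee_x,p_ee_y,p_ee_z,τ0,τ1,τ2,τ3
1,0.192,0.603,-0.825,0.804,0.067,-0.011,0.003,-0.027,0.344,0.324,0.705,-17.449,-9.677,1.678,-0.932
2,0.193,0.602,-0.825,0.804,0.048,-0.004,-0.009,-0.010,0.344,0.325,0.705,-17.243,-9.611,1.663,-0.937
3,0.194,0.602,-0.826,0.804,0.035,-0.001,-0.007,-0.005,0.344,0.325,0.704,-17.058,-9.549,1.648,-0.940
4,0.194,0.602,-0.826,0.803,0.023,0.001,-0.005,-0.003,0.344,0.326,0.704,-142.633,-75.774,14.580,-0.981
5,0.206,0.560,-0.711,0.809,1.146,-4.332,11.820,0.443,0.344,0.315,0.714,11.589,5.513,-1.184,-0.922
6,0.223,0.487,-0.514,0.813,0.594,-2.953,7.741,0.100,0.343,0.296,0.729,7.720,3.550,-0.564,-0.850
7,0.231,0.439,-0.394,0.815,0.180,-1.831,4.267,0.124,0.339,0.283,0.739,4.308,1.834,-0.241,-0.902
8,0.232,0.410,-0.333,0.818,-0.052,-1.051,1.965,0.174,0.335,0.273,0.745,1.342,0.326,-0.064,-0.981
9,0.230,0.395,-0.308,0.821,-0.146,-0.551,0.663,0.151,0.332,0.266,0.749,-1.244,-1.004,0.046,-1.057
10,0.226,0.387,-0.302,0.824,-0.167,-0.229,-0.016,0.077,0.329,0.262,0.752,-3.490,-2.180,0.126,-1.120
11,0.223,0.385,-0.305,0.824,-0.146,-0.028,-0.302,-0.012,0.327,0.259,0.754,-5.450,-3.222,0.186,-1.176
12,0.221,0.385,-0.313,0.824,-0.108,0.094,-0.414,-0.047,0.326,0.258,0.755,-7.164,-4.123,0.238,-1.232
13,0.219,0.388,-0.321,0.823,-0.071,0.180,-0.460,-0.071,0.326,0.258,0.755,-8.662,-4.914,0.286,-1.279
14,0.218,0.392,-0.331,0.821,-0.038,0.243,-0.480,-0.088,0.326,0.259,0.755,-9.970,-5.610,0.330,-1.318
15,0.217,0.398,-0.340,0.819,-0.012,0.289,-0.487,-0.099,0.327,0.260,0.754,-11.104,-6.221,0.371,-1.351
16,0.217,0.404,-0.350,0.817,0.006,0.324,-0.497,-0.106,0.328,0.262,0.753,-12.077,-6.754,0.408,-1.377
17,0.218,0.410,-0.360,0.815,0.019,0.351,-0.506,-0.108,0.330,0.265,0.751,-12.907,-7.217,0.443,-1.397
18,0.218,0.417,-0.370,0.813,0.029,0.367,-0.509,-0.109,0.331,0.267,0.749,-13.615,-7.617,0.475,-1.413
19,0.219,0.425,-0.380,0.811,0.035,0.375,-0.507,-0.108,0.333,0.270,0.747,-14.217,-7.961,0.506,-1.425
20,0.219,0.432,-0.390,0.809,0.039,0.377,-0.502,-0.104,0.334,0.273,0.745,-14.726,-8.254,0.535,-1.432
21,0.220,0.440,-0.400,0.806,0.041,0.373,-0.495,-0.100,0.336,0.276,0.743,-15.154,-8.502,0.563,-1.437
22,0.221,0.447,-0.409,0.805,0.042,0.366,-0.488,-0.094,0.338,0.279,0.741,-15.510,-8.710,0.589,-1.438
23,0.222,0.454,-0.419,0.803,0.041,0.355,-0.481,-0.087,0.339,0.282,0.739,-15.805,-8.883,0.615,-1.438
24,0.223,0.461,-0.429,0.801,0.039,0.342,-0.474,-0.079,0.341,0.285,0.737,-16.045,-9.026,0.639,-1.435
25,0.224,0.468,-0.438,0.800,0.036,0.328,-0.466,-0.072,0.342,0.287,0.735,-16.239,-9.141,0.663,-1.430
26,0.224,0.474,-0.447,0.798,0.032,0.312,-0.459,-0.064,0.344,0.290,0.733,-16.392,-9.234,0.686,-1.424
27,0.225,0.480,-0.456,0.797,0.028,0.296,-0.452,-0.057,0.345,0.292,0.732,-16.511,-9.306,0.709,-1.417
28,0.225,0.486,-0.465,0.796,0.024,0.280,-0.445,-0.050,0.346,0.295,0.730,-16.600,-9.362,0.731,-1.409
29,0.226,0.492,-0.474,0.795,0.020,0.263,-0.437,-0.043,0.347,0.297,0.728,-16.666,-9.403,0.752,-1.400
30,0.226,0.497,-0.482,0.794,0.016,0.247,-0.428,-0.037,0.348,0.299,0.727,-16.711,-9.432,0.773,-1.390
31,0.227,0.501,-0.491,0.794,0.012,0.231,-0.418,-0.032,0.348,0.301,0.725,-16.740,-9.450,0.793,-1.380
32,0.227,0.506,-0.499,0.793,0.009,0.215,-0.408,-0.028,0.349,0.303,0.724,-16.755,-9.461,0.812,-1.370
33,0.227,0.510,-0.507,0.792,0.006,0.200,-0.397,-0.024,0.350,0.304,0.723,-16.760,-9.465,0.831,-1.359
34,0.227,0.514,-0.515,0.792,0.003,0.185,-0.386,-0.021,0.350,0.306,0.722,-16.756,-9.463,0.850,-1.349
35,0.227,0.517,-0.522,0.792,-0.000,0.171,-0.374,-0.019,0.351,0.307,0.721,-16.746,-9.457,0.868,-1.338
36,0.227,0.521,-0.529,0.791,-0.003,0.158,-0.362,-0.017,0.351,0.308,0.720,-16.731,-9.447,0.886,-1.327
37,0.227,0.524,-0.537,0.791,-0.005,0.146,-0.351,-0.015,0.351,0.310,0.719,-16.713,-9.435,0.903,-1.316
38,0.227,0.526,-0.543,0.791,-0.007,0.135,-0.339,-0.014,0.351,0.311,0.718,-16.691,-9.422,0.919,-1.306
39,0.227,0.529,-0.550,0.790,-0.009,0.125,-0.328,-0.013,0.351,0.312,0.718,-16.667,-9.407,0.935,-1.296
40,0.226,0.531,-0.556,0.790,-0.011,0.115,-0.318,-0.011,0.352,0.313,0.717,-16.642,-9.391,0.951,-1.286
41,0.226,0.534,-0.563,0.790,-0.012,0.107,-0.308,-0.010,0.352,0.313,0.716,-16.616,-9.375,0.966,-1.277
42,0.226,0.536,-0.569,0.790,-0.014,0.099,-0.298,-0.010,0.352,0.314,0.716,-16.590,-9.359,0.981,-1.267
43,0.226,0.538,-0.574,0.790,-0.015,0.092,-0.289,-0.009,0.352,0.315,0.715,-16.564,-9.343,0.995,-1.259
44,0.225,0.539,-0.580,0.789,-0.017,0.086,-0.280,-0.008,0.352,0.315,0.715,-16.539,-9.327,1.008,-1.250
45,0.225,0.541,-0.586,0.789,-0.018,0.080,-0.271,-0.007,0.352,0.316,0.715,-16.514,-9.312,1.022,-1.242
46,0.225,0.543,-0.591,0.789,-0.019,0.075,-0.263,-0.007,0.351,0.317,0.714,-1.264,-4.030,-0.934,-1.708
47,0.224,0.547,-0.611,0.787,-0.067,0.375,-1.634,-0.167,0.351,0.319,0.713,-19.893,-10.456,1.506,-1.102
48,0.223,0.553,-0.637,0.784,-0.019,0.245,-1.048,-0.175,0.350,0.322,0.712,,,,
# final p_ee position (m): 0.350 0.322 0.712


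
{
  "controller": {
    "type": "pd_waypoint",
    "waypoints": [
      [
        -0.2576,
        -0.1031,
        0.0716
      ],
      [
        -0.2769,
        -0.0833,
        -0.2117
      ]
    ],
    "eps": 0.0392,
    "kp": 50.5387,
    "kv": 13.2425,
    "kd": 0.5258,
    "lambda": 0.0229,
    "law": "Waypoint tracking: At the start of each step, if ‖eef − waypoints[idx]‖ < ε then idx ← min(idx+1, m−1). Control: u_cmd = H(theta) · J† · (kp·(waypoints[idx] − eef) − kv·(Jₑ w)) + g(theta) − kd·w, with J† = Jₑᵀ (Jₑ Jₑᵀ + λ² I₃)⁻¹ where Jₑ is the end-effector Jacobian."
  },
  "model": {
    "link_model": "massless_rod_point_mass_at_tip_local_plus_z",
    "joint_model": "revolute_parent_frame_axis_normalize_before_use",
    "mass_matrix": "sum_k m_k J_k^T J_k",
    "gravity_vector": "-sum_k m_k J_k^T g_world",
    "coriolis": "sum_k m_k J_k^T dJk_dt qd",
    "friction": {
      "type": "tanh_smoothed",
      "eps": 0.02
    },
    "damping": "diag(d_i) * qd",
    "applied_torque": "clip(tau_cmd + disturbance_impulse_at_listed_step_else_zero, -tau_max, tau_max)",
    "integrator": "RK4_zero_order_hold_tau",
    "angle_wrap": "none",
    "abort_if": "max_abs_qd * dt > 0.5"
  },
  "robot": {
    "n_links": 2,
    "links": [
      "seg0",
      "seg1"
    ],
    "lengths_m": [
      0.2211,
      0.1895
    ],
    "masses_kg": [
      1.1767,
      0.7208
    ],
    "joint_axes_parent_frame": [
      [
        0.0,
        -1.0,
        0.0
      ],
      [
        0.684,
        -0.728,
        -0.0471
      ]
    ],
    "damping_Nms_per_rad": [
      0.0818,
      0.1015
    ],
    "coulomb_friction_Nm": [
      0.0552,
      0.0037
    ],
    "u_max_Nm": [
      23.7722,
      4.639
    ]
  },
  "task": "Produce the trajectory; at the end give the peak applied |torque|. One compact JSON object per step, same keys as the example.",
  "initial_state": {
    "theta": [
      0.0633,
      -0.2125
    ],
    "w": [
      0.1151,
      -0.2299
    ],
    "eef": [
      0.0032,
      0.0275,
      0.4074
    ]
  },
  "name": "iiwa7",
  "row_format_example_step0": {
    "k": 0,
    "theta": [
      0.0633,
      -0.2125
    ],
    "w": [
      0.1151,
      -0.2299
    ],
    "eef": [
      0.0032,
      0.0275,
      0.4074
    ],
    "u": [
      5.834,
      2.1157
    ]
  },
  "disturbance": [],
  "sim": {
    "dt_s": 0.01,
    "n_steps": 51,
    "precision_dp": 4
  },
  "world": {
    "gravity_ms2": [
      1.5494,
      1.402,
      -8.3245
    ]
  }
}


{"k":1,"theta":[0.0655,-0.2132],"w":[0.3286,0.0814],"eef":[0.0024,0.0276,0.4073],"u":[5.0438,1.7321]}
{"k":2,"theta":[0.0698,-0.2115],"w":[0.5283,0.2554],"eef":[0.0004,0.0274,0.4074],"u":[4.3453,1.473]}
{"k":3,"theta":[0.076,-0.2084],"w":[0.7036,0.3642],"eef":[-0.0025,0.027,0.4075],"u":[3.7339,1.2812]}
{"k":4,"theta":[0.0837,-0.2044],"w":[0.853,0.4395],"eef":[-0.0062,0.0264,0.4076],"u":[3.2002,1.1305]}
{"k":5,"theta":[0.0929,-0.1997],"w":[0.9781,0.4967],"eef":[-0.0106,0.0258,0.4076],"u":[2.7339,1.0067]}
{"k":6,"theta":[0.1032,-0.1945],"w":[1.0813,0.5433],"eef":[-0.0155,0.0252,0.4076],"u":[2.3255,0.9021]}
{"k":7,"theta":[0.1144,-0.1889],"w":[1.1655,0.5833],"eef":[-0.0209,0.0245,0.4075],"u":[1.9663,0.8119]}
{"k":8,"theta":[0.1264,-0.1829],"w":[1.2333,0.6186],"eef":[-0.0266,0.0237,0.4073],"u":[1.6489,0.733]}
{"k":9,"theta":[0.139,-0.1765],"w":[1.2872,0.6504],"eef":[-0.0326,0.0229,0.4071],"u":[1.3669,0.6632]}
{"k":10,"theta":[0.1521,-0.1699],"w":[1.3293,0.6793],"eef":[-0.0388,0.022,0.4067],"u":[1.1148,0.6009]}
{"k":11,"theta":[0.1655,-0.163],"w":[1.3614,0.7058],"eef":[-0.0453,0.0211,0.4062],"u":[0.8883,0.5449]}
{"k":12,"theta":[0.1793,-0.1558],"w":[1.3849,0.7302],"eef":[-0.0518,0.0202,0.4056],"u":[0.6833,0.4941]}
{"k":13,"theta":[0.1932,-0.1484],"w":[1.4012,0.7528],"eef":[-0.0585,0.0192,0.4048],"u":[0.4968,0.4477]}
{"k":14,"theta":[0.2073,-0.1408],"w":[1.4114,0.7738],"eef":[-0.0652,0.0182,0.404],"u":[0.326,0.405]}
{"k":15,"theta":[0.2214,-0.1329],"w":[1.4164,0.7932],"eef":[-0.072,0.0172,0.403],"u":[0.1687,0.3654]}
{"k":16,"theta":[0.2356,-0.1249],"w":[1.4169,0.8113],"eef":[-0.0788,0.0162,0.4018],"u":[0.023,0.3284]}
{"k":17,"theta":[0.2497,-0.1167],"w":[1.4137,0.8282],"eef":[-0.0856,0.0151,0.4006],"u":[-0.1126,0.2937]}
{"k":18,"theta":[0.2638,-0.1083],"w":[1.4074,0.844],"eef":[-0.0924,0.0141,0.3992],"u":[-0.2395,0.261]}
{"k":19,"theta":[0.2778,-0.0998],"w":[1.3983,0.8588],"eef":[-0.0992,0.0129,0.3977],"u":[-0.3588,0.2298]}
{"k":20,"theta":[0.2918,-0.0912],"w":[1.387,0.8725],"eef":[-0.1059,0.0118,0.3961],"u":[-0.4714,0.2]}
{"k":21,"theta":[0.3056,-0.0824],"w":[1.3737,0.8854],"eef":[-0.1125,0.0107,0.3944],"u":[-0.5781,0.1715]}
{"k":22,"theta":[0.3192,-0.0735],"w":[1.3587,0.8974],"eef":[-0.1191,0.0095,0.3925],"u":[-0.6795,0.144]}
{"k":23,"theta":[0.3327,-0.0644],"w":[1.3424,0.9087],"eef":[-0.1256,0.0084,0.3906],"u":[-0.7762,0.1175]}
{"k":24,"theta":[0.3461,-0.0553],"w":[1.3249,0.9192],"eef":[-0.132,0.0072,0.3886],"u":[-0.8686,0.0917]}
{"k":25,"theta":[0.3592,-0.0461],"w":[1.3064,0.9289],"eef":[-0.1383,0.006,0.3864],"u":[-0.9572,0.0667]}
{"k":26,"theta":[0.3722,-0.0367],"w":[1.2871,0.938],"eef":[-0.1445,0.0048,0.3842],"u":[-1.0422,0.0424]}
{"k":27,"theta":[0.3849,-0.0273],"w":[1.2671,0.9465],"eef":[-0.1507,0.0035,0.3819],"u":[-1.1239,0.0186]}
{"k":28,"theta":[0.3975,-0.0178],"w":[1.2465,0.9543],"eef":[-0.1567,0.0023,0.3795],"u":[-1.2026,-0.0046]}
{"k":29,"theta":[0.4099,-0.0082],"w":[1.2255,0.9615],"eef":[-0.1626,0.0011,0.377],"u":[-1.2785,-0.0273]}
{"k":30,"theta":[0.422,0.0014],"w":[1.2041,0.9682],"eef":[-0.1684,-0.0002,0.3745],"u":[-1.3517,-0.0496]}
{"k":31,"theta":[0.4339,0.0111],"w":[1.1825,0.9743],"eef":[-0.174,-0.0014,0.3719],"u":[-1.4223,-0.0713]}
{"k":32,"theta":[0.4456,0.0209],"w":[1.1606,0.9799],"eef":[-0.1796,-0.0027,0.3692],"u":[-1.4906,-0.0927]}
{"k":33,"theta":[0.4571,0.0307],"w":[1.1386,0.9849],"eef":[-0.185,-0.004,0.3665],"u":[-1.5567,-0.1136]}
{"k":34,"theta":[0.4684,0.0406],"w":[1.1165,0.9895],"eef":[-0.1903,-0.0053,0.3637],"u":[-1.6205,-0.1341]}
{"k":35,"theta":[0.4795,0.0505],"w":[1.0943,0.9936],"eef":[-0.1955,-0.0065,0.3609],"u":[-1.6823,-0.1543]}
{"k":36,"theta":[0.4903,0.0604],"w":[1.0721,0.9972],"eef":[-0.2005,-0.0078,0.358],"u":[-1.742,-0.174]}
{"k":37,"theta":[0.5009,0.0704],"w":[1.05,1.0004],"eef":[-0.2055,-0.0091,0.3551],"u":[-1.7998,-0.1934]}
{"k":38,"theta":[0.5113,0.0804],"w":[1.0279,1.0032],"eef":[-0.2103,-0.0104,0.3521],"u":[-1.8557,-0.2125]}
{"k":39,"theta":[0.5215,0.0905],"w":[1.0059,1.0056],"eef":[-0.215,-0.0117,0.3491],"u":[-1.9098,-0.2311]}
{"k":40,"theta":[0.5314,0.1006],"w":[0.984,1.0076],"eef":[-0.2196,-0.013,0.3461],"u":[-1.9621,-0.2494]}
{"k":41,"theta":[0.5411,0.1106],"w":[0.9623,1.0091],"eef":[-0.224,-0.0143,0.3431],"u":[-2.0127,-0.2673]}
{"k":42,"theta":[0.5507,0.1207],"w":[0.9407,1.0104],"eef":[-0.2283,-0.0156,0.34],"u":[-2.0617,-0.2849]}
{"k":43,"theta":[0.5599,0.1308],"w":[0.9193,1.0113],"eef":[-0.2325,-0.0169,0.3369],"u":[-2.109,-0.3022]}
{"k":44,"theta":[0.569,0.1409],"w":[0.8981,1.0118],"eef":[-0.2366,-0.0181,0.3338],"u":[-2.1547,-0.319]}
{"k":45,"theta":[0.5779,0.1511],"w":[0.8771,1.012],"eef":[-0.2406,-0.0194,0.3307],"u":[-2.1989,-0.3356]}
{"k":46,"theta":[0.5866,0.1612],"w":[0.8563,1.012],"eef":[-0.2444,-0.0207,0.3276],"u":[-2.2416,-0.3518]}
{"k":47,"theta":[0.595,0.1713],"w":[0.8358,1.0116],"eef":[-0.2482,-0.022,0.3245],"u":[-2.2829,-0.3676]}
{"k":48,"theta":[0.6033,0.1814],"w":[0.8155,1.0109],"eef":[-0.2518,-0.0233,0.3214],"u":[-2.3227,-0.3831]}
{"k":49,"theta":[0.6113,0.1915],"w":[0.7954,1.01],"eef":[-0.2553,-0.0246,0.3183],"u":[-2.3612,-0.3983]}
{"k":50,"theta":[0.6192,0.2016],"w":[0.7757,1.0088],"eef":[-0.2587,-0.0258,0.3151],"u":[-2.3982,-0.4132]}
{"k":51,"theta":[0.6269,0.2117],"w":[0.7561,1.0074],"eef":[-0.262,-0.0271,0.312]}
{"summary": "max |u| (N\u00b7m): 5.8340"}
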